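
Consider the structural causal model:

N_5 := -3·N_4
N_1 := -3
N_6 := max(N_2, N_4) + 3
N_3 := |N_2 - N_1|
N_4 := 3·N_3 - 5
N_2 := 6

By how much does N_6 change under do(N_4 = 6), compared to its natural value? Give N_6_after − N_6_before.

-16

Under do(N_4=6), the mechanism N_4 := 3·N_3 - 5 is discarded; N_4 is fixed at 6.
N_6 = max(N_2, N_4) + 3  [with N_2=6, N_4=6]  = 9
Without intervention: N_3 = |N_2 - N_1|  [with N_2=6, N_1=-3]  = 9; N_4 = 3·N_3 - 5  [with N_3=9]  = 22; N_6 = max(N_2, N_4) + 3  [with N_2=6, N_4=22]  = 25.
Change = 9 − 25 = -16.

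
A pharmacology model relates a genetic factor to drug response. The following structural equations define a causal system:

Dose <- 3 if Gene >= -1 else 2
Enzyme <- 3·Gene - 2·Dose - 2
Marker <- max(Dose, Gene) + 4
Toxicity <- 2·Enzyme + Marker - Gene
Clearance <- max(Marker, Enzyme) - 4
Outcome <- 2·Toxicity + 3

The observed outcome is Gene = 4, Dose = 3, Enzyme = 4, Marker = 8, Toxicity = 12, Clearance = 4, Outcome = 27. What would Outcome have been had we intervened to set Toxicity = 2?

Under do(Toxicity=2), the mechanism Toxicity <- 2·Enzyme + Marker - Gene is discarded; Toxicity is fixed at 2.
Outcome = 2·Toxicity + 3  [with Toxicity=2]  = 7

7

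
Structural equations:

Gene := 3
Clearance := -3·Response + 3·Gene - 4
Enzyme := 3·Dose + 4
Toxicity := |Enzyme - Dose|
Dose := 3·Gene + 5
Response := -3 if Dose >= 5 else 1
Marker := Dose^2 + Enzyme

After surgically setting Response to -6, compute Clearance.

Under do(Response=-6), the mechanism Response := -3 if Dose >= 5 else 1 is discarded; Response is fixed at -6.
Clearance = -3·Response + 3·Gene - 4  [with Response=-6, Gene=3]  = 23

23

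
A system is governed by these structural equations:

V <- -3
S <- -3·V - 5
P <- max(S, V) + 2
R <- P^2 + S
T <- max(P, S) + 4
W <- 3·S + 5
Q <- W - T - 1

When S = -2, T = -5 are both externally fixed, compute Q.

The joint intervention fixes S = -2, T = -5, removing each variable's own equation.
W = 3·S + 5  [with S=-2]  = -1
Q = W - T - 1  [with W=-1, T=-5]  = 3

3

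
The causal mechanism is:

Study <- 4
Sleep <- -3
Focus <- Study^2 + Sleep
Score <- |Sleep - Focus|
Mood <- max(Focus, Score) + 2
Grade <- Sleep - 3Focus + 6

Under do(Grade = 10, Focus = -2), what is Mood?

Under do(Grade = 10, Focus = -2), each intervened variable's structural equation is replaced by its fixed value.
Score = |Sleep - Focus|  [with Sleep=-3, Focus=-2]  = 1
Mood = max(Focus, Score) + 2  [with Focus=-2, Score=1]  = 3

3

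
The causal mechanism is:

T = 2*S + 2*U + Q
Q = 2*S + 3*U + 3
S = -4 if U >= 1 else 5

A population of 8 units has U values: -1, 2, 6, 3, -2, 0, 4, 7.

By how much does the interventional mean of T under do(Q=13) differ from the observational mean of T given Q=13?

-3.5

The intervention sets Q=13 in all 8 units regardless of U. Recomputing T per unit gives 21, 9, 17, 11, 19, 23, 13, 19; average 16.5.
Observing Q=13 restricts to units where Q's equation naturally yields 13: U ∈ {6, 0}. In that subpopulation T = 17, 23, mean 20.
Difference = 16.5 − 20 = -3.5.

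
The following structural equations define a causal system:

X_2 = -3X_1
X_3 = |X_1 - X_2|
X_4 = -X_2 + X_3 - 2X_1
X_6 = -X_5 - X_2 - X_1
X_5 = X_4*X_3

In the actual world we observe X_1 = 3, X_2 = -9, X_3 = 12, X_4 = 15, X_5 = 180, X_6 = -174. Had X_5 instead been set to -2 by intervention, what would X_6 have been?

8

The intervention breaks the incoming arrows to X_5: X_5 = X_4*X_3 no longer applies, and X_5 = -2.
X_2 = -3X_1  [with X_1=3]  = -9
X_6 = -X_5 - X_2 - X_1  [with X_5=-2, X_2=-9, X_1=3]  = 8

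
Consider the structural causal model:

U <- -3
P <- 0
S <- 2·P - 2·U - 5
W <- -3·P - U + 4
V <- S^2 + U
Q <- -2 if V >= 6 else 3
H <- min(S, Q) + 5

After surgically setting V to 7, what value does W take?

7

The intervention breaks the incoming arrows to V: V <- S^2 + U no longer applies, and V = 7.
Since W is not a descendant of the intervened variable, it is unaffected.
W = -3·P - U + 4  [with P=0, U=-3]  = 7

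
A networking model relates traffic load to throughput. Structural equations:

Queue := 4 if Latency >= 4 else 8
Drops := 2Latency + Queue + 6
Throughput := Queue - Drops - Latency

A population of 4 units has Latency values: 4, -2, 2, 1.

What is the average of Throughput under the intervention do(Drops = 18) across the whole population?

do(Drops=18) breaks Drops's dependence on Latency. With Drops=18 fixed, Throughput across the units is -18, -8, -12, -11, mean -12.25.

-12.25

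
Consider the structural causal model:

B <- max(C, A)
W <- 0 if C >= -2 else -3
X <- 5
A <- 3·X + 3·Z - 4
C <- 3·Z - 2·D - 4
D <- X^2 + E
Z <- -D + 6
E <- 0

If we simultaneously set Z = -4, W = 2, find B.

-1

Under do(Z = -4, W = 2), each intervened variable's structural equation is replaced by its fixed value.
D = X^2 + E  [with X=5, E=0]  = 25
C = 3·Z - 2·D - 4  [with Z=-4, D=25]  = -66
A = 3·X + 3·Z - 4  [with X=5, Z=-4]  = -1
B = max(C, A)  [with C=-66, A=-1]  = -1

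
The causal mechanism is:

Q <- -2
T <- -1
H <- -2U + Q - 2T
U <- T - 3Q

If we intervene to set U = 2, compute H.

-4

The intervention breaks the incoming arrows to U: U <- T - 3Q no longer applies, and U = 2.
H = -2U + Q - 2T  [with U=2, Q=-2, T=-1]  = -4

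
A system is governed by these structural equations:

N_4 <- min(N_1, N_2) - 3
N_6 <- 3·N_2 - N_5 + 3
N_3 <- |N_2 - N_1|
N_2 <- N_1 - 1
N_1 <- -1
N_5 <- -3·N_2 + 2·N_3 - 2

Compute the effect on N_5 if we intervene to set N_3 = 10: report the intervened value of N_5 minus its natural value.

18

do(N_3=10) replaces the equation N_3 <- |N_2 - N_1| with the constant N_3 = 10.
N_2 = N_1 - 1  [with N_1=-1]  = -2
N_5 = -3·N_2 + 2·N_3 - 2  [with N_2=-2, N_3=10]  = 24
Without intervention: N_2 = N_1 - 1  [with N_1=-1]  = -2; N_3 = |N_2 - N_1|  [with N_2=-2, N_1=-1]  = 1; N_5 = -3·N_2 + 2·N_3 - 2  [with N_2=-2, N_3=1]  = 6.
Change = 24 − 6 = 18.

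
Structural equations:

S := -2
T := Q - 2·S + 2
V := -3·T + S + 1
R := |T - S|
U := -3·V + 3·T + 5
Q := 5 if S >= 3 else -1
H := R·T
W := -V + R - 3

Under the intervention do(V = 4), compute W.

The intervention breaks the incoming arrows to V: V := -3·T + S + 1 no longer applies, and V = 4.
Q = 5 if S >= 3 else -1  [with S=-2]  = -1
T = Q - 2·S + 2  [with Q=-1, S=-2]  = 5
R = |T - S|  [with T=5, S=-2]  = 7
W = -V + R - 3  [with V=4, R=7]  = 0

0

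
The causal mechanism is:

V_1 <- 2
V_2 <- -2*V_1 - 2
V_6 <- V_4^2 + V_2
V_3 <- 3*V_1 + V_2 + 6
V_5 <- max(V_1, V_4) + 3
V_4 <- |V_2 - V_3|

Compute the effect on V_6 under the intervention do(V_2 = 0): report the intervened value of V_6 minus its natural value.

Under do(V_2=0), the mechanism V_2 <- -2*V_1 - 2 is discarded; V_2 is fixed at 0.
V_3 = 3*V_1 + V_2 + 6  [with V_1=2, V_2=0]  = 12
V_4 = |V_2 - V_3|  [with V_2=0, V_3=12]  = 12
V_6 = V_4^2 + V_2  [with V_4=12, V_2=0]  = 144
Without intervention: V_2 = -2*V_1 - 2  [with V_1=2]  = -6; V_3 = 3*V_1 + V_2 + 6  [with V_1=2, V_2=-6]  = 6; V_4 = |V_2 - V_3|  [with V_2=-6, V_3=6]  = 12; V_6 = V_4^2 + V_2  [with V_4=12, V_2=-6]  = 138.
Change = 144 − 138 = 6.

6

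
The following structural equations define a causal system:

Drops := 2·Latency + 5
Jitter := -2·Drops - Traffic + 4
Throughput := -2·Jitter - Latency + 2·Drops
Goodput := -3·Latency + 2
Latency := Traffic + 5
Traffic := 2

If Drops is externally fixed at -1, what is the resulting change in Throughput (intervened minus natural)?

-120

do(Drops=-1) replaces the equation Drops := 2·Latency + 5 with the constant Drops = -1.
Latency = Traffic + 5  [with Traffic=2]  = 7
Jitter = -2·Drops - Traffic + 4  [with Drops=-1, Traffic=2]  = 4
Throughput = -2·Jitter - Latency + 2·Drops  [with Jitter=4, Latency=7, Drops=-1]  = -17
Without intervention: Latency = Traffic + 5  [with Traffic=2]  = 7; Drops = 2·Latency + 5  [with Latency=7]  = 19; Jitter = -2·Drops - Traffic + 4  [with Drops=19, Traffic=2]  = -36; Throughput = -2·Jitter - Latency + 2·Drops  [with Jitter=-36, Latency=7, Drops=19]  = 103.
Change = -17 − 103 = -120.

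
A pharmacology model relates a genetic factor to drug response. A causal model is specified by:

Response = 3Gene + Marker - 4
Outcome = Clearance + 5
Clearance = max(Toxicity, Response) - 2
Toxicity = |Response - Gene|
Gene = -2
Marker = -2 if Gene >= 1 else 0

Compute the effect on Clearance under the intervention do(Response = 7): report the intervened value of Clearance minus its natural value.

do(Response=7) replaces the equation Response = 3Gene + Marker - 4 with the constant Response = 7.
Toxicity = |Response - Gene|  [with Response=7, Gene=-2]  = 9
Clearance = max(Toxicity, Response) - 2  [with Toxicity=9, Response=7]  = 7
Without intervention: Marker = -2 if Gene >= 1 else 0  [with Gene=-2]  = 0; Response = 3Gene + Marker - 4  [with Gene=-2, Marker=0]  = -10; Toxicity = |Response - Gene|  [with Response=-10, Gene=-2]  = 8; Clearance = max(Toxicity, Response) - 2  [with Toxicity=8, Response=-10]  = 6.
Change = 7 − 6 = 1.

1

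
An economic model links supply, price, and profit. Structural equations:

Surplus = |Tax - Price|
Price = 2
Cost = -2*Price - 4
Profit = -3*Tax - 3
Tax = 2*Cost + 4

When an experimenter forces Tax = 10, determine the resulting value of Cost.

Under do(Tax=10), the mechanism Tax = 2*Cost + 4 is discarded; Tax is fixed at 10.
Since Cost is not a descendant of the intervened variable, it is unaffected.
Cost = -2*Price - 4  [with Price=2]  = -8

-8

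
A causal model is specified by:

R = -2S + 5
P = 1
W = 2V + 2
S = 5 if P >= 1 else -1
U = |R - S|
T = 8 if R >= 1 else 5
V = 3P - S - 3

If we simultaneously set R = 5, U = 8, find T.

8

Setting R = 5, U = 8 by intervention discards those variables' equations.
T = 8 if R >= 1 else 5  [with R=5]  = 8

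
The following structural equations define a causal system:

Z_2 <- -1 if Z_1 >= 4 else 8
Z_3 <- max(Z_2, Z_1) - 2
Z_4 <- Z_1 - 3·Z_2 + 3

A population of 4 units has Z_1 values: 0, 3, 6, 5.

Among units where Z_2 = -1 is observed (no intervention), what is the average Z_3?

3.5

Observing Z_2=-1 restricts to units where Z_2's equation naturally yields -1: Z_1 ∈ {6, 5}. In that subpopulation Z_3 = 4, 3, mean 3.5.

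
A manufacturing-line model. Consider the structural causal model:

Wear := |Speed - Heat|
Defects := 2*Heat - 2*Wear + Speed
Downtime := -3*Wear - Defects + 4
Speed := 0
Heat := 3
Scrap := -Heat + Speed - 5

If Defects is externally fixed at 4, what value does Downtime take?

Under do(Defects=4), the mechanism Defects := 2*Heat - 2*Wear + Speed is discarded; Defects is fixed at 4.
Wear = |Speed - Heat|  [with Speed=0, Heat=3]  = 3
Downtime = -3*Wear - Defects + 4  [with Wear=3, Defects=4]  = -9

-9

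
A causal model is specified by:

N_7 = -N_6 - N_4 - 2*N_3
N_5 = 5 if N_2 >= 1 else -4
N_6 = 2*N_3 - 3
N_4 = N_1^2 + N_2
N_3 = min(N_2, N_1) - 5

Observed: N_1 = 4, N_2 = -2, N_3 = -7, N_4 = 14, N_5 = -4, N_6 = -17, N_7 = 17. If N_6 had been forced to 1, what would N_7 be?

-1

Intervening sets N_6 = 1 and removes its equation (N_6 = 2*N_3 - 3).
N_3 = min(N_2, N_1) - 5  [with N_2=-2, N_1=4]  = -7
N_4 = N_1^2 + N_2  [with N_1=4, N_2=-2]  = 14
N_7 = -N_6 - N_4 - 2*N_3  [with N_6=1, N_4=14, N_3=-7]  = -1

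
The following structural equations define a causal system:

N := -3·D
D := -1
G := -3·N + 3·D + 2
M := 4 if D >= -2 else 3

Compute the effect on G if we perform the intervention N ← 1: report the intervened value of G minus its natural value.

6

Under do(N=1), the mechanism N := -3·D is discarded; N is fixed at 1.
G = -3·N + 3·D + 2  [with N=1, D=-1]  = -4
Without intervention: N = -3·D  [with D=-1]  = 3; G = -3·N + 3·D + 2  [with N=3, D=-1]  = -10.
Change = -4 − (-10) = 6.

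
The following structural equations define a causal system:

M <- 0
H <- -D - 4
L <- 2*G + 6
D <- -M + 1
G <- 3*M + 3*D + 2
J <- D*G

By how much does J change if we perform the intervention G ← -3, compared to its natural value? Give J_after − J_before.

The intervention breaks the incoming arrows to G: G <- 3*M + 3*D + 2 no longer applies, and G = -3.
D = -M + 1  [with M=0]  = 1
J = D*G  [with D=1, G=-3]  = -3
Without intervention: D = -M + 1  [with M=0]  = 1; G = 3*M + 3*D + 2  [with M=0, D=1]  = 5; J = D*G  [with D=1, G=5]  = 5.
Change = -3 − 5 = -8.

-8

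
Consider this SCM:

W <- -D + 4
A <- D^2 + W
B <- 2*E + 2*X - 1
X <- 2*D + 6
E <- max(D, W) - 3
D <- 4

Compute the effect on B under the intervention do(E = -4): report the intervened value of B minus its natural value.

-10

Under do(E=-4), the mechanism E <- max(D, W) - 3 is discarded; E is fixed at -4.
X = 2*D + 6  [with D=4]  = 14
B = 2*E + 2*X - 1  [with E=-4, X=14]  = 19
Without intervention: W = -D + 4  [with D=4]  = 0; E = max(D, W) - 3  [with D=4, W=0]  = 1; X = 2*D + 6  [with D=4]  = 14; B = 2*E + 2*X - 1  [with E=1, X=14]  = 29.
Change = 19 − 29 = -10.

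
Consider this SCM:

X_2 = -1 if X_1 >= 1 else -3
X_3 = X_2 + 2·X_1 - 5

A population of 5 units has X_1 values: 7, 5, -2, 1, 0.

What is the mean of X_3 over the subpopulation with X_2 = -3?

Observing X_2=-3 restricts to units where X_2's equation naturally yields -3: X_1 ∈ {-2, 0}. In that subpopulation X_3 = -12, -8, mean -10.

-10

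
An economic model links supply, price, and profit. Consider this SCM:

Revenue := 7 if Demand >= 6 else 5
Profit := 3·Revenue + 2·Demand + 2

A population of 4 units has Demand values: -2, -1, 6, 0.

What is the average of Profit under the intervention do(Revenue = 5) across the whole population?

18.5

do(Revenue=5) breaks Revenue's dependence on Demand. With Revenue=5 fixed, Profit across the units is 13, 15, 29, 17, mean 18.5.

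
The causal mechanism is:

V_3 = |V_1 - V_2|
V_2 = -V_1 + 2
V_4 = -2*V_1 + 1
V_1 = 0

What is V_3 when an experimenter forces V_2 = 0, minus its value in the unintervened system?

-2

The intervention breaks the incoming arrows to V_2: V_2 = -V_1 + 2 no longer applies, and V_2 = 0.
V_3 = |V_1 - V_2|  [with V_1=0, V_2=0]  = 0
Without intervention: V_2 = -V_1 + 2  [with V_1=0]  = 2; V_3 = |V_1 - V_2|  [with V_1=0, V_2=2]  = 2.
Change = 0 − 2 = -2.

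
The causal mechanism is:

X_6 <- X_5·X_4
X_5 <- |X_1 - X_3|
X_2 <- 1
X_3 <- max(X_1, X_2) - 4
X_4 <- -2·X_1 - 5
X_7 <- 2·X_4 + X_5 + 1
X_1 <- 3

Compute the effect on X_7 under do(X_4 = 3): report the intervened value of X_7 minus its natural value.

The intervention breaks the incoming arrows to X_4: X_4 <- -2·X_1 - 5 no longer applies, and X_4 = 3.
X_3 = max(X_1, X_2) - 4  [with X_1=3, X_2=1]  = -1
X_5 = |X_1 - X_3|  [with X_1=3, X_3=-1]  = 4
X_7 = 2·X_4 + X_5 + 1  [with X_4=3, X_5=4]  = 11
Without intervention: X_3 = max(X_1, X_2) - 4  [with X_1=3, X_2=1]  = -1; X_4 = -2·X_1 - 5  [with X_1=3]  = -11; X_5 = |X_1 - X_3|  [with X_1=3, X_3=-1]  = 4; X_7 = 2·X_4 + X_5 + 1  [with X_4=-11, X_5=4]  = -17.
Change = 11 − (-17) = 28.

28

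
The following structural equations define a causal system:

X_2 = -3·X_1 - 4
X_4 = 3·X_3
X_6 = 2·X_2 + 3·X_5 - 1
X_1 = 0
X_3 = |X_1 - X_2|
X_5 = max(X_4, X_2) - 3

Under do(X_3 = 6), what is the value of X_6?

The intervention breaks the incoming arrows to X_3: X_3 = |X_1 - X_2| no longer applies, and X_3 = 6.
X_2 = -3·X_1 - 4  [with X_1=0]  = -4
X_4 = 3·X_3  [with X_3=6]  = 18
X_5 = max(X_4, X_2) - 3  [with X_4=18, X_2=-4]  = 15
X_6 = 2·X_2 + 3·X_5 - 1  [with X_2=-4, X_5=15]  = 36

36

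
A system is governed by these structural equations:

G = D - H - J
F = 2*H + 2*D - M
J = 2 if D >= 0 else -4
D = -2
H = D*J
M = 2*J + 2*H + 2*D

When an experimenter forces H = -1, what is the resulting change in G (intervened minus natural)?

9

The intervention breaks the incoming arrows to H: H = D*J no longer applies, and H = -1.
J = 2 if D >= 0 else -4  [with D=-2]  = -4
G = D - H - J  [with D=-2, H=-1, J=-4]  = 3
Without intervention: J = 2 if D >= 0 else -4  [with D=-2]  = -4; H = D*J  [with D=-2, J=-4]  = 8; G = D - H - J  [with D=-2, H=8, J=-4]  = -6.
Change = 3 − (-6) = 9.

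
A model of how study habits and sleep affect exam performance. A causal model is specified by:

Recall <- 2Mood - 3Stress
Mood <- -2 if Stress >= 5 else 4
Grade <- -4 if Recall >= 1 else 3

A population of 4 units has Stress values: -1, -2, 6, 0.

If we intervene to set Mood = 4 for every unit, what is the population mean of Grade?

do(Mood=4) breaks Mood's dependence on Stress. With Mood=4 fixed, Grade across the units is -4, -4, 3, -4, mean -2.25.

-2.25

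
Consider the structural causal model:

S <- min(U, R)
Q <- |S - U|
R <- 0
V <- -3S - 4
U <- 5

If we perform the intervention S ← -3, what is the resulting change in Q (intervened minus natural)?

3

The intervention breaks the incoming arrows to S: S <- min(U, R) no longer applies, and S = -3.
Q = |S - U|  [with S=-3, U=5]  = 8
Without intervention: S = min(U, R)  [with U=5, R=0]  = 0; Q = |S - U|  [with S=0, U=5]  = 5.
Change = 8 − 5 = 3.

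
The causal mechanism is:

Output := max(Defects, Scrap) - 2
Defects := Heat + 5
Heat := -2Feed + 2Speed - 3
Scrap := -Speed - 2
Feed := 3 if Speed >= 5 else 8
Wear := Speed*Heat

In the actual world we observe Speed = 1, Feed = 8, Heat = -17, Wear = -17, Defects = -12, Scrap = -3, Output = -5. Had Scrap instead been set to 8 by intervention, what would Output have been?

6

Intervening sets Scrap = 8 and removes its equation (Scrap := -Speed - 2).
Feed = 3 if Speed >= 5 else 8  [with Speed=1]  = 8
Heat = -2Feed + 2Speed - 3  [with Feed=8, Speed=1]  = -17
Defects = Heat + 5  [with Heat=-17]  = -12
Output = max(Defects, Scrap) - 2  [with Defects=-12, Scrap=8]  = 6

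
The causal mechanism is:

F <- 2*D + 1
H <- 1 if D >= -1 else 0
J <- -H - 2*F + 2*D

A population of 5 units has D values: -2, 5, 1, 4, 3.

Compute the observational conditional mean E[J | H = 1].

Observing H=1 restricts to units where H's equation naturally yields 1: D ∈ {5, 1, 4, 3}. In that subpopulation J = -13, -5, -11, -9, mean -9.5.

-9.5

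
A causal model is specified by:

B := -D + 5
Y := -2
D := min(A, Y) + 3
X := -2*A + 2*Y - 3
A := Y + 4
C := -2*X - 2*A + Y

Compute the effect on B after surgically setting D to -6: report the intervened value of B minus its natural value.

7

The intervention breaks the incoming arrows to D: D := min(A, Y) + 3 no longer applies, and D = -6.
B = -D + 5  [with D=-6]  = 11
Without intervention: A = Y + 4  [with Y=-2]  = 2; D = min(A, Y) + 3  [with A=2, Y=-2]  = 1; B = -D + 5  [with D=1]  = 4.
Change = 11 − 4 = 7.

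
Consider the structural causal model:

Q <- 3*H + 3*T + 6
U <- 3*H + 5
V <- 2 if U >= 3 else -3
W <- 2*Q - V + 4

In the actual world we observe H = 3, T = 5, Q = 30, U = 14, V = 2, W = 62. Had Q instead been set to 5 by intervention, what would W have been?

The intervention breaks the incoming arrows to Q: Q <- 3*H + 3*T + 6 no longer applies, and Q = 5.
U = 3*H + 5  [with H=3]  = 14
V = 2 if U >= 3 else -3  [with U=14]  = 2
W = 2*Q - V + 4  [with Q=5, V=2]  = 12

12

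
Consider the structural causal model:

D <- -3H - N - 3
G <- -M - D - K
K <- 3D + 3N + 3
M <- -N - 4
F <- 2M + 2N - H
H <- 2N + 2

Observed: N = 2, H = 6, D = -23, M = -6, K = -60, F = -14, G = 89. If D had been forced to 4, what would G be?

-19

The intervention breaks the incoming arrows to D: D <- -3H - N - 3 no longer applies, and D = 4.
M = -N - 4  [with N=2]  = -6
K = 3D + 3N + 3  [with D=4, N=2]  = 21
G = -M - D - K  [with M=-6, D=4, K=21]  = -19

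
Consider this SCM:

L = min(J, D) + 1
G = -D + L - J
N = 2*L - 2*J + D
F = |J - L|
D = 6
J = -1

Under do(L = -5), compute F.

The intervention breaks the incoming arrows to L: L = min(J, D) + 1 no longer applies, and L = -5.
F = |J - L|  [with J=-1, L=-5]  = 4

4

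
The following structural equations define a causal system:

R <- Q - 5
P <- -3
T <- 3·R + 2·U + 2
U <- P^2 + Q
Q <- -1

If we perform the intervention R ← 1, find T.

21

do(R=1) replaces the equation R <- Q - 5 with the constant R = 1.
U = P^2 + Q  [with P=-3, Q=-1]  = 8
T = 3·R + 2·U + 2  [with R=1, U=8]  = 21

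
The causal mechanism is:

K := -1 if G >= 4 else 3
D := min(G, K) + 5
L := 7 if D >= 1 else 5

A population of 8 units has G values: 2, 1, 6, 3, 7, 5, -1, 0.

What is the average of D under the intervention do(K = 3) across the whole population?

6.75

Under do(K=3), K's equation is replaced by K=3 for every unit. Per-unit D: 7, 6, 8, 8, 8, 8, 4, 5. Mean = 6.75.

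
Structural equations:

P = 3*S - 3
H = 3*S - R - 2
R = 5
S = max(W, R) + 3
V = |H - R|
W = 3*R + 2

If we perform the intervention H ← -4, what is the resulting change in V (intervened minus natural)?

Under do(H=-4), the mechanism H = 3*S - R - 2 is discarded; H is fixed at -4.
V = |H - R|  [with H=-4, R=5]  = 9
Without intervention: W = 3*R + 2  [with R=5]  = 17; S = max(W, R) + 3  [with W=17, R=5]  = 20; H = 3*S - R - 2  [with S=20, R=5]  = 53; V = |H - R|  [with H=53, R=5]  = 48.
Change = 9 − 48 = -39.

-39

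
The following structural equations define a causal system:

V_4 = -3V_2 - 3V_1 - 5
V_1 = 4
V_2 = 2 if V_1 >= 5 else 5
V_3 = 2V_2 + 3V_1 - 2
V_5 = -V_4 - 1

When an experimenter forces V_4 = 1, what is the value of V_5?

-2

Intervening sets V_4 = 1 and removes its equation (V_4 = -3V_2 - 3V_1 - 5).
V_5 = -V_4 - 1  [with V_4=1]  = -2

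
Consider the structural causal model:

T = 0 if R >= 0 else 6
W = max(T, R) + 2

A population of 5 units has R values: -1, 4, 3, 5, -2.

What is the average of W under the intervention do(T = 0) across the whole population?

4.4

The intervention sets T=0 in all 5 units regardless of R. Recomputing W per unit gives 2, 6, 5, 7, 2; average 4.4.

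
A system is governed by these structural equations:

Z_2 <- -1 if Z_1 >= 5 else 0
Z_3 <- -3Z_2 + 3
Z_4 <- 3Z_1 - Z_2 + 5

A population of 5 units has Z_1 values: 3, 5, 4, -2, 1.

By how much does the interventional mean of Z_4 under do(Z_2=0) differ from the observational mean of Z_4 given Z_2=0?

2.1

The intervention sets Z_2=0 in all 5 units regardless of Z_1. Recomputing Z_4 per unit gives 14, 20, 17, -1, 8; average 11.6.
Observing Z_2=0 restricts to units where Z_2's equation naturally yields 0: Z_1 ∈ {3, 4, -2, 1}. In that subpopulation Z_4 = 14, 17, -1, 8, mean 9.5.
Difference = 11.6 − 9.5 = 2.1.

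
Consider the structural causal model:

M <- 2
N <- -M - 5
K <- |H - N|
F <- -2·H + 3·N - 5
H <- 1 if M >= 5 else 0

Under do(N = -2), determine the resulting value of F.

-11

The intervention breaks the incoming arrows to N: N <- -M - 5 no longer applies, and N = -2.
H = 1 if M >= 5 else 0  [with M=2]  = 0
F = -2·H + 3·N - 5  [with H=0, N=-2]  = -11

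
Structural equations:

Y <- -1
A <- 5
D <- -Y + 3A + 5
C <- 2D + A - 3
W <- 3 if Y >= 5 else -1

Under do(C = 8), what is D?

21

Under do(C=8), the mechanism C <- 2D + A - 3 is discarded; C is fixed at 8.
Since D is not a descendant of the intervened variable, it is unaffected.
D = -Y + 3A + 5  [with Y=-1, A=5]  = 21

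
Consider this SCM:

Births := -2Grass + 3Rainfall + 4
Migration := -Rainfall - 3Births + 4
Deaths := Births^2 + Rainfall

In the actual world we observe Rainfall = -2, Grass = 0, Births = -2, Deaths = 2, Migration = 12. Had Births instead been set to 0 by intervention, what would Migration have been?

6

do(Births=0) replaces the equation Births := -2Grass + 3Rainfall + 4 with the constant Births = 0.
Migration = -Rainfall - 3Births + 4  [with Rainfall=-2, Births=0]  = 6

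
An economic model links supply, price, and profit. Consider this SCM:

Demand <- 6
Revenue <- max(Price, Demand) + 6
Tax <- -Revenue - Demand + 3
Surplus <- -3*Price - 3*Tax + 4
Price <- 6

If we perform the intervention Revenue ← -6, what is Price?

6

Under do(Revenue=-6), the mechanism Revenue <- max(Price, Demand) + 6 is discarded; Revenue is fixed at -6.
Since Price is not a descendant of the intervened variable, it is unaffected.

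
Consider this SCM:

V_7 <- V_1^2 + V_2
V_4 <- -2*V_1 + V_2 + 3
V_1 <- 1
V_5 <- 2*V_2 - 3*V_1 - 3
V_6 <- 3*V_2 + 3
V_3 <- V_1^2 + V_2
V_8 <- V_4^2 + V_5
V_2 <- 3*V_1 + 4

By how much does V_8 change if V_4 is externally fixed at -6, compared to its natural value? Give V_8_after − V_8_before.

do(V_4=-6) replaces the equation V_4 <- -2*V_1 + V_2 + 3 with the constant V_4 = -6.
V_2 = 3*V_1 + 4  [with V_1=1]  = 7
V_5 = 2*V_2 - 3*V_1 - 3  [with V_2=7, V_1=1]  = 8
V_8 = V_4^2 + V_5  [with V_4=-6, V_5=8]  = 44
Without intervention: V_2 = 3*V_1 + 4  [with V_1=1]  = 7; V_4 = -2*V_1 + V_2 + 3  [with V_1=1, V_2=7]  = 8; V_5 = 2*V_2 - 3*V_1 - 3  [with V_2=7, V_1=1]  = 8; V_8 = V_4^2 + V_5  [with V_4=8, V_5=8]  = 72.
Change = 44 − 72 = -28.

-28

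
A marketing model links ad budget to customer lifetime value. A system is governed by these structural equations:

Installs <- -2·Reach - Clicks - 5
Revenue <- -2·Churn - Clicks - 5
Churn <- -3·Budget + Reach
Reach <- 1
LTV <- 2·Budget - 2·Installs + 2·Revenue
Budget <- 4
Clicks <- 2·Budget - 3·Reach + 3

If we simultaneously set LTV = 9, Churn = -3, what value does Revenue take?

Setting LTV = 9, Churn = -3 by intervention discards those variables' equations.
Clicks = 2·Budget - 3·Reach + 3  [with Budget=4, Reach=1]  = 8
Revenue = -2·Churn - Clicks - 5  [with Churn=-3, Clicks=8]  = -7

-7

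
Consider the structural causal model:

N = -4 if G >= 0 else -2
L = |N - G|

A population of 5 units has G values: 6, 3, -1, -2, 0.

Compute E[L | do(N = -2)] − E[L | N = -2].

Every unit gets N=-2 under the intervention. L values become 8, 5, 1, 0, 2; E[L|do(N=-2)] = 3.2.
E[L|N=-2] averages over only the 2 units with N=-2 (G = -1, -2): L = 1, 0, mean 0.5.
Difference = 3.2 − 0.5 = 2.7.

2.7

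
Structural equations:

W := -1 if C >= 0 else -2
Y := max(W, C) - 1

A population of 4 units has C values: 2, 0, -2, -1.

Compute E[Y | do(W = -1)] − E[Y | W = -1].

do(W=-1) breaks W's dependence on C. With W=-1 fixed, Y across the units is 1, -1, -2, -2, mean -1.
Observing W=-1 restricts to units where W's equation naturally yields -1: C ∈ {2, 0}. In that subpopulation Y = 1, -1, mean 0.
Difference = -1 − 0 = -1.

-1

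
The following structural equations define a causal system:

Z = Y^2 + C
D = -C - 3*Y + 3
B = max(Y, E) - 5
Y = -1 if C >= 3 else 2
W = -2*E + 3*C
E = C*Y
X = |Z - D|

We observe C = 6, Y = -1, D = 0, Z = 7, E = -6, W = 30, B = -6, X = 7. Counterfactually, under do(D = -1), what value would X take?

8

The intervention breaks the incoming arrows to D: D = -C - 3*Y + 3 no longer applies, and D = -1.
Y = -1 if C >= 3 else 2  [with C=6]  = -1
Z = Y^2 + C  [with Y=-1, C=6]  = 7
X = |Z - D|  [with Z=7, D=-1]  = 8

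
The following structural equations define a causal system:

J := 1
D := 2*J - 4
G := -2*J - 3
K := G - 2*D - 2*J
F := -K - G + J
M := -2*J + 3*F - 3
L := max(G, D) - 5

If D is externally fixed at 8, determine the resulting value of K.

-23

Under do(D=8), the mechanism D := 2*J - 4 is discarded; D is fixed at 8.
G = -2*J - 3  [with J=1]  = -5
K = G - 2*D - 2*J  [with G=-5, D=8, J=1]  = -23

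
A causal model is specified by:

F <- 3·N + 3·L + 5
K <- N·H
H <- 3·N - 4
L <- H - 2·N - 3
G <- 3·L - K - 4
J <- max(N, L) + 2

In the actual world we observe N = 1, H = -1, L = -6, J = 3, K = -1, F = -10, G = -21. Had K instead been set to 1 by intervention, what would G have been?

-23

Under do(K=1), the mechanism K <- N·H is discarded; K is fixed at 1.
H = 3·N - 4  [with N=1]  = -1
L = H - 2·N - 3  [with H=-1, N=1]  = -6
G = 3·L - K - 4  [with L=-6, K=1]  = -23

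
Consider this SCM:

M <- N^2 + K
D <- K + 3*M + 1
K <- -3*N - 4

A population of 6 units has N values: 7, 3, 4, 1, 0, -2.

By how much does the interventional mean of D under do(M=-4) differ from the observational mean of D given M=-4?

The intervention sets M=-4 in all 6 units regardless of N. Recomputing D per unit gives -36, -24, -27, -18, -15, -9; average -21.5.
E[D|M=-4] averages over only the 2 units with M=-4 (N = 3, 0): D = -24, -15, mean -19.5.
Difference = -21.5 − (-19.5) = -2.

-2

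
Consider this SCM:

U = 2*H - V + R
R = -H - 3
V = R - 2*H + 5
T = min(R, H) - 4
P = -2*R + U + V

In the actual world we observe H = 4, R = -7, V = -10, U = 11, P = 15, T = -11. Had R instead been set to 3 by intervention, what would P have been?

do(R=3) replaces the equation R = -H - 3 with the constant R = 3.
V = R - 2*H + 5  [with R=3, H=4]  = 0
U = 2*H - V + R  [with H=4, V=0, R=3]  = 11
P = -2*R + U + V  [with R=3, U=11, V=0]  = 5

5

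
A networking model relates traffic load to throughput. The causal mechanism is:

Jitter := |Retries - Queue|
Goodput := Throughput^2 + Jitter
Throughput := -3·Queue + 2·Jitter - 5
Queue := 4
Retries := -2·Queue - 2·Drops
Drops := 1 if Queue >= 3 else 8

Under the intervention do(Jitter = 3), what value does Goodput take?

124

Under do(Jitter=3), the mechanism Jitter := |Retries - Queue| is discarded; Jitter is fixed at 3.
Throughput = -3·Queue + 2·Jitter - 5  [with Queue=4, Jitter=3]  = -11
Goodput = Throughput^2 + Jitter  [with Throughput=-11, Jitter=3]  = 124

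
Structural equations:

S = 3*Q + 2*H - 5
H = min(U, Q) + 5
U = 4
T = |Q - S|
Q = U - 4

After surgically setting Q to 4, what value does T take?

21

do(Q=4) replaces the equation Q = U - 4 with the constant Q = 4.
H = min(U, Q) + 5  [with U=4, Q=4]  = 9
S = 3*Q + 2*H - 5  [with Q=4, H=9]  = 25
T = |Q - S|  [with Q=4, S=25]  = 21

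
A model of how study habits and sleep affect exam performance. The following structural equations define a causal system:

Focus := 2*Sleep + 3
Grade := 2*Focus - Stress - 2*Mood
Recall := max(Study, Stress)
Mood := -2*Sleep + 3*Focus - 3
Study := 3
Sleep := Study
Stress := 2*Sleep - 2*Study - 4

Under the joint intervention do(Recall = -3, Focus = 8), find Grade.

-10

Under do(Recall = -3, Focus = 8), each intervened variable's structural equation is replaced by its fixed value.
Sleep = Study  [with Study=3]  = 3
Stress = 2*Sleep - 2*Study - 4  [with Sleep=3, Study=3]  = -4
Mood = -2*Sleep + 3*Focus - 3  [with Sleep=3, Focus=8]  = 15
Grade = 2*Focus - Stress - 2*Mood  [with Focus=8, Stress=-4, Mood=15]  = -10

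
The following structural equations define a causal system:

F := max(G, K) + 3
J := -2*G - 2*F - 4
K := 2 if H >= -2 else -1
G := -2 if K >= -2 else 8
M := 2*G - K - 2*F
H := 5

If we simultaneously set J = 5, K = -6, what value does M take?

The joint intervention fixes J = 5, K = -6, removing each variable's own equation.
G = -2 if K >= -2 else 8  [with K=-6]  = 8
F = max(G, K) + 3  [with G=8, K=-6]  = 11
M = 2*G - K - 2*F  [with G=8, K=-6, F=11]  = 0

0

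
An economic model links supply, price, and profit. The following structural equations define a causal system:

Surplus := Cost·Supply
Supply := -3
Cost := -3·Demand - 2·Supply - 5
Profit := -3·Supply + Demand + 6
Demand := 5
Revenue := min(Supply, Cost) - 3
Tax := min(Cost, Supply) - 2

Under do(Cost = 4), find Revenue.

-6

The intervention breaks the incoming arrows to Cost: Cost := -3·Demand - 2·Supply - 5 no longer applies, and Cost = 4.
Revenue = min(Supply, Cost) - 3  [with Supply=-3, Cost=4]  = -6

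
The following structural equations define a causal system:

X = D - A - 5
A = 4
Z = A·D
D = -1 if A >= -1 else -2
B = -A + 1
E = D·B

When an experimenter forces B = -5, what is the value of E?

The intervention breaks the incoming arrows to B: B = -A + 1 no longer applies, and B = -5.
D = -1 if A >= -1 else -2  [with A=4]  = -1
E = D·B  [with D=-1, B=-5]  = 5

5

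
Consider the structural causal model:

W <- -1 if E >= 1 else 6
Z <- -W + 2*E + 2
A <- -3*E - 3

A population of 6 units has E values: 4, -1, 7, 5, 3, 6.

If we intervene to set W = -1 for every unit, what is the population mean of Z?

Every unit gets W=-1 under the intervention. Z values become 11, 1, 17, 13, 9, 15; E[Z|do(W=-1)] = 11.

11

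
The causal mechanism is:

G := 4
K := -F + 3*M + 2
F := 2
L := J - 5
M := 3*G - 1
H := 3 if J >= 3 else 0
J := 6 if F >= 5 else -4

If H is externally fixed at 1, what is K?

33

do(H=1) replaces the equation H := 3 if J >= 3 else 0 with the constant H = 1.
Since K is not a descendant of the intervened variable, it is unaffected.
M = 3*G - 1  [with G=4]  = 11
K = -F + 3*M + 2  [with F=2, M=11]  = 33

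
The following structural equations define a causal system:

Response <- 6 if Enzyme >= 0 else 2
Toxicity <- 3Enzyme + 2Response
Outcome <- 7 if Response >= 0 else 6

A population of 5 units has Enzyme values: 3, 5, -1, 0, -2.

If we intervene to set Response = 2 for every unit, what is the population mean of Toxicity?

Every unit gets Response=2 under the intervention. Toxicity values become 13, 19, 1, 4, -2; E[Toxicity|do(Response=2)] = 7.

7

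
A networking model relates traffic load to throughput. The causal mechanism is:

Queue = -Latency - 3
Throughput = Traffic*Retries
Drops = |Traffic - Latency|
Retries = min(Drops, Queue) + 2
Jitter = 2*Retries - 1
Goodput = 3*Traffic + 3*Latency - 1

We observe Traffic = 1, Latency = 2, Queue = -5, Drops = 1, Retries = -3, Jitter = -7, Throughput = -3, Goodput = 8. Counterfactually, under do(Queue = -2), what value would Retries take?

do(Queue=-2) replaces the equation Queue = -Latency - 3 with the constant Queue = -2.
Drops = |Traffic - Latency|  [with Traffic=1, Latency=2]  = 1
Retries = min(Drops, Queue) + 2  [with Drops=1, Queue=-2]  = 0

0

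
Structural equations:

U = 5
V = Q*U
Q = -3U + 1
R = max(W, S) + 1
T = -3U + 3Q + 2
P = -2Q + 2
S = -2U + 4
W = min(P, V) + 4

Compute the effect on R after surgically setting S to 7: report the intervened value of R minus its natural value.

13

do(S=7) replaces the equation S = -2U + 4 with the constant S = 7.
Q = -3U + 1  [with U=5]  = -14
P = -2Q + 2  [with Q=-14]  = 30
V = Q*U  [with Q=-14, U=5]  = -70
W = min(P, V) + 4  [with P=30, V=-70]  = -66
R = max(W, S) + 1  [with W=-66, S=7]  = 8
Without intervention: Q = -3U + 1  [with U=5]  = -14; S = -2U + 4  [with U=5]  = -6; P = -2Q + 2  [with Q=-14]  = 30; V = Q*U  [with Q=-14, U=5]  = -70; W = min(P, V) + 4  [with P=30, V=-70]  = -66; R = max(W, S) + 1  [with W=-66, S=-6]  = -5.
Change = 8 − (-5) = 13.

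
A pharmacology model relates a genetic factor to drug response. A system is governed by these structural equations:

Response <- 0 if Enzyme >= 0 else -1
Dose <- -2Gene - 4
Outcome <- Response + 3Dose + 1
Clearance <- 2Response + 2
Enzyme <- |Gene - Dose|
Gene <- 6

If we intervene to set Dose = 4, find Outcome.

13

Under do(Dose=4), the mechanism Dose <- -2Gene - 4 is discarded; Dose is fixed at 4.
Enzyme = |Gene - Dose|  [with Gene=6, Dose=4]  = 2
Response = 0 if Enzyme >= 0 else -1  [with Enzyme=2]  = 0
Outcome = Response + 3Dose + 1  [with Response=0, Dose=4]  = 13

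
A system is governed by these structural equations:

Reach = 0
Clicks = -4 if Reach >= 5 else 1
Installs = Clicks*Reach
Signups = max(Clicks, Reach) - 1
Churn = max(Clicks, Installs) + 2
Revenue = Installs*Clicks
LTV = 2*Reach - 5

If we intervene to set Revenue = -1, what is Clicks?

1

do(Revenue=-1) replaces the equation Revenue = Installs*Clicks with the constant Revenue = -1.
Clicks is not downstream of the intervention, so its value is determined by the original equations.
Clicks = -4 if Reach >= 5 else 1  [with Reach=0]  = 1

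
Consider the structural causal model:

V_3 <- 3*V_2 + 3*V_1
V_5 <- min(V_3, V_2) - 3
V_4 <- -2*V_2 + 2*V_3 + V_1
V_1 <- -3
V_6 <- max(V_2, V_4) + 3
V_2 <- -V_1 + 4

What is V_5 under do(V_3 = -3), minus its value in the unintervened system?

do(V_3=-3) replaces the equation V_3 <- 3*V_2 + 3*V_1 with the constant V_3 = -3.
V_2 = -V_1 + 4  [with V_1=-3]  = 7
V_5 = min(V_3, V_2) - 3  [with V_3=-3, V_2=7]  = -6
Without intervention: V_2 = -V_1 + 4  [with V_1=-3]  = 7; V_3 = 3*V_2 + 3*V_1  [with V_2=7, V_1=-3]  = 12; V_5 = min(V_3, V_2) - 3  [with V_3=12, V_2=7]  = 4.
Change = -6 − 4 = -10.

-10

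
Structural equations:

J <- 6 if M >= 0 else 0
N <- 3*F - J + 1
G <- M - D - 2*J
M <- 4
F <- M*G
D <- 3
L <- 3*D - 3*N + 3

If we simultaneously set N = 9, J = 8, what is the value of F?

-60

Under do(N = 9, J = 8), each intervened variable's structural equation is replaced by its fixed value.
G = M - D - 2*J  [with M=4, D=3, J=8]  = -15
F = M*G  [with M=4, G=-15]  = -60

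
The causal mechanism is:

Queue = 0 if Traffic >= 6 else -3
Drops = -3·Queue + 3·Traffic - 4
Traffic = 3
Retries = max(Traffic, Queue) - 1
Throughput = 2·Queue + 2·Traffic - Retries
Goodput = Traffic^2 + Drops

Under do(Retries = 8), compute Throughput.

-8

Intervening sets Retries = 8 and removes its equation (Retries = max(Traffic, Queue) - 1).
Queue = 0 if Traffic >= 6 else -3  [with Traffic=3]  = -3
Throughput = 2·Queue + 2·Traffic - Retries  [with Queue=-3, Traffic=3, Retries=8]  = -8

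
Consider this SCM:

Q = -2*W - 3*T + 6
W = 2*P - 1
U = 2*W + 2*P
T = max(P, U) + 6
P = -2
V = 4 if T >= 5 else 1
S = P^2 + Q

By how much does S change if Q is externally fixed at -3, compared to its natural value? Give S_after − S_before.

The intervention breaks the incoming arrows to Q: Q = -2*W - 3*T + 6 no longer applies, and Q = -3.
S = P^2 + Q  [with P=-2, Q=-3]  = 1
Without intervention: W = 2*P - 1  [with P=-2]  = -5; U = 2*W + 2*P  [with W=-5, P=-2]  = -14; T = max(P, U) + 6  [with P=-2, U=-14]  = 4; Q = -2*W - 3*T + 6  [with W=-5, T=4]  = 4; S = P^2 + Q  [with P=-2, Q=4]  = 8.
Change = 1 − 8 = -7.

-7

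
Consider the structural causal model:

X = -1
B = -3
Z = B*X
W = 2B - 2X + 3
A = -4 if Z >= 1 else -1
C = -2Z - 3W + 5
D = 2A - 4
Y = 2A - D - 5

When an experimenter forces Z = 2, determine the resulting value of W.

The intervention breaks the incoming arrows to Z: Z = B*X no longer applies, and Z = 2.
W is not downstream of the intervention, so its value is determined by the original equations.
W = 2B - 2X + 3  [with B=-3, X=-1]  = -1

-1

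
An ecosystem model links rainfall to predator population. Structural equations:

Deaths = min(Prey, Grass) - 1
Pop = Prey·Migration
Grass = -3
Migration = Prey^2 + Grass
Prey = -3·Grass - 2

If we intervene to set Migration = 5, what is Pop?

Intervening sets Migration = 5 and removes its equation (Migration = Prey^2 + Grass).
Prey = -3·Grass - 2  [with Grass=-3]  = 7
Pop = Prey·Migration  [with Prey=7, Migration=5]  = 35

35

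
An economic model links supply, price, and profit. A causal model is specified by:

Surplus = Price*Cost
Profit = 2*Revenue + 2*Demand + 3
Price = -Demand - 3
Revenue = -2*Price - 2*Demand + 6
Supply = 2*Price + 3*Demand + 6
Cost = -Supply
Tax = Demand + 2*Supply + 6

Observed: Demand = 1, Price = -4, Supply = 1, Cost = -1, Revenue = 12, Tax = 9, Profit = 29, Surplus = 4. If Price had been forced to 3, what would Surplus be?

-45

do(Price=3) replaces the equation Price = -Demand - 3 with the constant Price = 3.
Supply = 2*Price + 3*Demand + 6  [with Price=3, Demand=1]  = 15
Cost = -Supply  [with Supply=15]  = -15
Surplus = Price*Cost  [with Price=3, Cost=-15]  = -45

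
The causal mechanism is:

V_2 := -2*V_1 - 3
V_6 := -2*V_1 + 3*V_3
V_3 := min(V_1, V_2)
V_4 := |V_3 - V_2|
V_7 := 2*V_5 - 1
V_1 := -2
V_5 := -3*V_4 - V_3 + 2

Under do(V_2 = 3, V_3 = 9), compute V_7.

Under do(V_2 = 3, V_3 = 9), each intervened variable's structural equation is replaced by its fixed value.
V_4 = |V_3 - V_2|  [with V_3=9, V_2=3]  = 6
V_5 = -3*V_4 - V_3 + 2  [with V_4=6, V_3=9]  = -25
V_7 = 2*V_5 - 1  [with V_5=-25]  = -51

-51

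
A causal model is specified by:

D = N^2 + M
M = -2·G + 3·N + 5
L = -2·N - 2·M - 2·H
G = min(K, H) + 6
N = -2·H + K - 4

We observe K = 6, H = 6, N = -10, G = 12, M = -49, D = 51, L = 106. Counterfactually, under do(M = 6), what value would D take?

The intervention breaks the incoming arrows to M: M = -2·G + 3·N + 5 no longer applies, and M = 6.
N = -2·H + K - 4  [with H=6, K=6]  = -10
D = N^2 + M  [with N=-10, M=6]  = 106

106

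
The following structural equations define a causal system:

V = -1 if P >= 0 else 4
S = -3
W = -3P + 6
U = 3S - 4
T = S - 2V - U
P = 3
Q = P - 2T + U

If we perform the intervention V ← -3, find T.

Under do(V=-3), the mechanism V = -1 if P >= 0 else 4 is discarded; V is fixed at -3.
U = 3S - 4  [with S=-3]  = -13
T = S - 2V - U  [with S=-3, V=-3, U=-13]  = 16

16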